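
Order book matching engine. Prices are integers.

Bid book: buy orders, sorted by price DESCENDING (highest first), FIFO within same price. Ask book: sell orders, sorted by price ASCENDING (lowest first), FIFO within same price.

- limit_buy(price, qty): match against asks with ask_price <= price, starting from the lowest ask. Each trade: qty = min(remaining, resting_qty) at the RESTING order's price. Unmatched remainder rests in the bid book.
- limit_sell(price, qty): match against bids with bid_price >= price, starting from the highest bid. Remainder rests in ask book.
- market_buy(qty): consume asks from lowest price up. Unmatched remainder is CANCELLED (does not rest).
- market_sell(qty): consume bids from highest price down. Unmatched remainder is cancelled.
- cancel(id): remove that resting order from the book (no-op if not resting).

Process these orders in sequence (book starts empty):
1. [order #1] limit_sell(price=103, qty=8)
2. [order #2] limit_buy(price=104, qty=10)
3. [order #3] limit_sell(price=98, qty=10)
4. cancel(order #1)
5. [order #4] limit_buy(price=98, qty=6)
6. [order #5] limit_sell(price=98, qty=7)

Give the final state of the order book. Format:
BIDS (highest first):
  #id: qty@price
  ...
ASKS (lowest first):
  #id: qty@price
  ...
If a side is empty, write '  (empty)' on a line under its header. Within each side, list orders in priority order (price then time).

After op 1 [order #1] limit_sell(price=103, qty=8): fills=none; bids=[-] asks=[#1:8@103]
After op 2 [order #2] limit_buy(price=104, qty=10): fills=#2x#1:8@103; bids=[#2:2@104] asks=[-]
After op 3 [order #3] limit_sell(price=98, qty=10): fills=#2x#3:2@104; bids=[-] asks=[#3:8@98]
After op 4 cancel(order #1): fills=none; bids=[-] asks=[#3:8@98]
After op 5 [order #4] limit_buy(price=98, qty=6): fills=#4x#3:6@98; bids=[-] asks=[#3:2@98]
After op 6 [order #5] limit_sell(price=98, qty=7): fills=none; bids=[-] asks=[#3:2@98 #5:7@98]

Answer: BIDS (highest first):
  (empty)
ASKS (lowest first):
  #3: 2@98
  #5: 7@98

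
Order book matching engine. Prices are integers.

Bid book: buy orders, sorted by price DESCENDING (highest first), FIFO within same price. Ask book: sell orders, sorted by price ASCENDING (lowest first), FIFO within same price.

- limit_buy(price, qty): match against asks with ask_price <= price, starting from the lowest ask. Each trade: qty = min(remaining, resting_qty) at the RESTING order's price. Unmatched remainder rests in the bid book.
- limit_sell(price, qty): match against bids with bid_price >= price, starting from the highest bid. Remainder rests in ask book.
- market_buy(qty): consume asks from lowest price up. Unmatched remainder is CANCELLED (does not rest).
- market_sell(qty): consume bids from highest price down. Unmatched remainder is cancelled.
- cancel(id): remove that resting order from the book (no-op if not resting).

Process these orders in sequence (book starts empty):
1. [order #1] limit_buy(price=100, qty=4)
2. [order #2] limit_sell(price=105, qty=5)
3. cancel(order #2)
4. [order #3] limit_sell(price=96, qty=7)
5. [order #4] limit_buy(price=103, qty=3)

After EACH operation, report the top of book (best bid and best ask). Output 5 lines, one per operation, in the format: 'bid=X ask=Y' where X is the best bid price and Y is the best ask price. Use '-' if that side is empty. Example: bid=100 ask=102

Answer: bid=100 ask=-
bid=100 ask=105
bid=100 ask=-
bid=- ask=96
bid=- ask=-

Derivation:
After op 1 [order #1] limit_buy(price=100, qty=4): fills=none; bids=[#1:4@100] asks=[-]
After op 2 [order #2] limit_sell(price=105, qty=5): fills=none; bids=[#1:4@100] asks=[#2:5@105]
After op 3 cancel(order #2): fills=none; bids=[#1:4@100] asks=[-]
After op 4 [order #3] limit_sell(price=96, qty=7): fills=#1x#3:4@100; bids=[-] asks=[#3:3@96]
After op 5 [order #4] limit_buy(price=103, qty=3): fills=#4x#3:3@96; bids=[-] asks=[-]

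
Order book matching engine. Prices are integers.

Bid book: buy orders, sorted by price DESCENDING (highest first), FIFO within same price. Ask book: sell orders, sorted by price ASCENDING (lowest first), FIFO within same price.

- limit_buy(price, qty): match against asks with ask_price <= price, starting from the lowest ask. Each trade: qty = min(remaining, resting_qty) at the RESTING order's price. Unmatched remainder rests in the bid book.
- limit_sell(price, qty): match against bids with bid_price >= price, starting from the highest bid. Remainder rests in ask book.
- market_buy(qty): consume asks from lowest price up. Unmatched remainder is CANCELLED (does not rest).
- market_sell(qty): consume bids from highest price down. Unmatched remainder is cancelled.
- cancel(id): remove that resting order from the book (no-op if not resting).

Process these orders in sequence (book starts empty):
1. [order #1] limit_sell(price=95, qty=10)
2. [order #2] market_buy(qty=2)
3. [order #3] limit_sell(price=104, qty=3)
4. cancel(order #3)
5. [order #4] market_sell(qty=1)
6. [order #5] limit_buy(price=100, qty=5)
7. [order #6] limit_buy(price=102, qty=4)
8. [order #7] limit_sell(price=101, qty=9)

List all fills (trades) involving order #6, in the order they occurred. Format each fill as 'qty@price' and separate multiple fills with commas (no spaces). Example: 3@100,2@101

Answer: 3@95,1@102

Derivation:
After op 1 [order #1] limit_sell(price=95, qty=10): fills=none; bids=[-] asks=[#1:10@95]
After op 2 [order #2] market_buy(qty=2): fills=#2x#1:2@95; bids=[-] asks=[#1:8@95]
After op 3 [order #3] limit_sell(price=104, qty=3): fills=none; bids=[-] asks=[#1:8@95 #3:3@104]
After op 4 cancel(order #3): fills=none; bids=[-] asks=[#1:8@95]
After op 5 [order #4] market_sell(qty=1): fills=none; bids=[-] asks=[#1:8@95]
After op 6 [order #5] limit_buy(price=100, qty=5): fills=#5x#1:5@95; bids=[-] asks=[#1:3@95]
After op 7 [order #6] limit_buy(price=102, qty=4): fills=#6x#1:3@95; bids=[#6:1@102] asks=[-]
After op 8 [order #7] limit_sell(price=101, qty=9): fills=#6x#7:1@102; bids=[-] asks=[#7:8@101]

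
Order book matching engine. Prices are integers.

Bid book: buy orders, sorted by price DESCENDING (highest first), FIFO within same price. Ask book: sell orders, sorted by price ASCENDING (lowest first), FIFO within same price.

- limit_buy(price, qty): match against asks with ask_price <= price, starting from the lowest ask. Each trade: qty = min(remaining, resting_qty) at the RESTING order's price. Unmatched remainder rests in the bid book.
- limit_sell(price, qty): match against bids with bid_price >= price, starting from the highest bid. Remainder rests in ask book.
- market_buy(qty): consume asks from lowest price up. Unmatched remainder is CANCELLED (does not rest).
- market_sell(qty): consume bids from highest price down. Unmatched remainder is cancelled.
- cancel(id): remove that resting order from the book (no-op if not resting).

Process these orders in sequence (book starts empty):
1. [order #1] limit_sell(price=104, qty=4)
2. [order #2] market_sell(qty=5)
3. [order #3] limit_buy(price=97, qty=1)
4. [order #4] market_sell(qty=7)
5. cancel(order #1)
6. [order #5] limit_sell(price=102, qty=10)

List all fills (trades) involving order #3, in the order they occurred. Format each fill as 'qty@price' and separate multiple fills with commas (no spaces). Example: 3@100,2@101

After op 1 [order #1] limit_sell(price=104, qty=4): fills=none; bids=[-] asks=[#1:4@104]
After op 2 [order #2] market_sell(qty=5): fills=none; bids=[-] asks=[#1:4@104]
After op 3 [order #3] limit_buy(price=97, qty=1): fills=none; bids=[#3:1@97] asks=[#1:4@104]
After op 4 [order #4] market_sell(qty=7): fills=#3x#4:1@97; bids=[-] asks=[#1:4@104]
After op 5 cancel(order #1): fills=none; bids=[-] asks=[-]
After op 6 [order #5] limit_sell(price=102, qty=10): fills=none; bids=[-] asks=[#5:10@102]

Answer: 1@97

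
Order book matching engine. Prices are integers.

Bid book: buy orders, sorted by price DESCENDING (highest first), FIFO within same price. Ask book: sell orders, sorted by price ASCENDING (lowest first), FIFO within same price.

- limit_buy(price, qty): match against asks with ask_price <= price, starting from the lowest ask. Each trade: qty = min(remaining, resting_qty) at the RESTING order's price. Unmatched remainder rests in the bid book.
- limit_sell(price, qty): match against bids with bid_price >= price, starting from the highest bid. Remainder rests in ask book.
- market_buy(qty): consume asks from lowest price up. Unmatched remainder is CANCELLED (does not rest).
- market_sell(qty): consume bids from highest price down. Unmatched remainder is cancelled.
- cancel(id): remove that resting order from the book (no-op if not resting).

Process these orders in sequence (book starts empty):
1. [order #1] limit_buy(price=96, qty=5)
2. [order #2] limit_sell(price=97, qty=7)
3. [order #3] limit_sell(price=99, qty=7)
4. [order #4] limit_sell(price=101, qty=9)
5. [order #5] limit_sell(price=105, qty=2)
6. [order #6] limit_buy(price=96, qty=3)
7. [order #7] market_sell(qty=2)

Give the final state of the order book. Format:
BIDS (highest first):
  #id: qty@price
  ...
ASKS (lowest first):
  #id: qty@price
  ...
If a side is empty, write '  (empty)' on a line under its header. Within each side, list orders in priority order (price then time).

Answer: BIDS (highest first):
  #1: 3@96
  #6: 3@96
ASKS (lowest first):
  #2: 7@97
  #3: 7@99
  #4: 9@101
  #5: 2@105

Derivation:
After op 1 [order #1] limit_buy(price=96, qty=5): fills=none; bids=[#1:5@96] asks=[-]
After op 2 [order #2] limit_sell(price=97, qty=7): fills=none; bids=[#1:5@96] asks=[#2:7@97]
After op 3 [order #3] limit_sell(price=99, qty=7): fills=none; bids=[#1:5@96] asks=[#2:7@97 #3:7@99]
After op 4 [order #4] limit_sell(price=101, qty=9): fills=none; bids=[#1:5@96] asks=[#2:7@97 #3:7@99 #4:9@101]
After op 5 [order #5] limit_sell(price=105, qty=2): fills=none; bids=[#1:5@96] asks=[#2:7@97 #3:7@99 #4:9@101 #5:2@105]
After op 6 [order #6] limit_buy(price=96, qty=3): fills=none; bids=[#1:5@96 #6:3@96] asks=[#2:7@97 #3:7@99 #4:9@101 #5:2@105]
After op 7 [order #7] market_sell(qty=2): fills=#1x#7:2@96; bids=[#1:3@96 #6:3@96] asks=[#2:7@97 #3:7@99 #4:9@101 #5:2@105]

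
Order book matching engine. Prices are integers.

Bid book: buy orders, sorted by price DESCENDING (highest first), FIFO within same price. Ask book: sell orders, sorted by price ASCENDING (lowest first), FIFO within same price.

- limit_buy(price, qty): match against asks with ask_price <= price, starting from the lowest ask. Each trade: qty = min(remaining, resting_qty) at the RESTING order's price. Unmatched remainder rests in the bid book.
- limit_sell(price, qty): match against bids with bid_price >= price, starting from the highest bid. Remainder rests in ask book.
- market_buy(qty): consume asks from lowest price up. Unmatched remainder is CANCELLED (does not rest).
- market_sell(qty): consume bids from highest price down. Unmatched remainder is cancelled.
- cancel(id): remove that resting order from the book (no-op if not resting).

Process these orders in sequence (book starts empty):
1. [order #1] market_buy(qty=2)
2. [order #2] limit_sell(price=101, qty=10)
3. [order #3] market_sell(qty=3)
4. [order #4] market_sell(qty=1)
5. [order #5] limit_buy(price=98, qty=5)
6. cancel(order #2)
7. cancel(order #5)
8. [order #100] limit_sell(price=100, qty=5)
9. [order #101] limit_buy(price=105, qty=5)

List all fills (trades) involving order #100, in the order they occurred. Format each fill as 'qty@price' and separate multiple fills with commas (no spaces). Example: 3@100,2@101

Answer: 5@100

Derivation:
After op 1 [order #1] market_buy(qty=2): fills=none; bids=[-] asks=[-]
After op 2 [order #2] limit_sell(price=101, qty=10): fills=none; bids=[-] asks=[#2:10@101]
After op 3 [order #3] market_sell(qty=3): fills=none; bids=[-] asks=[#2:10@101]
After op 4 [order #4] market_sell(qty=1): fills=none; bids=[-] asks=[#2:10@101]
After op 5 [order #5] limit_buy(price=98, qty=5): fills=none; bids=[#5:5@98] asks=[#2:10@101]
After op 6 cancel(order #2): fills=none; bids=[#5:5@98] asks=[-]
After op 7 cancel(order #5): fills=none; bids=[-] asks=[-]
After op 8 [order #100] limit_sell(price=100, qty=5): fills=none; bids=[-] asks=[#100:5@100]
After op 9 [order #101] limit_buy(price=105, qty=5): fills=#101x#100:5@100; bids=[-] asks=[-]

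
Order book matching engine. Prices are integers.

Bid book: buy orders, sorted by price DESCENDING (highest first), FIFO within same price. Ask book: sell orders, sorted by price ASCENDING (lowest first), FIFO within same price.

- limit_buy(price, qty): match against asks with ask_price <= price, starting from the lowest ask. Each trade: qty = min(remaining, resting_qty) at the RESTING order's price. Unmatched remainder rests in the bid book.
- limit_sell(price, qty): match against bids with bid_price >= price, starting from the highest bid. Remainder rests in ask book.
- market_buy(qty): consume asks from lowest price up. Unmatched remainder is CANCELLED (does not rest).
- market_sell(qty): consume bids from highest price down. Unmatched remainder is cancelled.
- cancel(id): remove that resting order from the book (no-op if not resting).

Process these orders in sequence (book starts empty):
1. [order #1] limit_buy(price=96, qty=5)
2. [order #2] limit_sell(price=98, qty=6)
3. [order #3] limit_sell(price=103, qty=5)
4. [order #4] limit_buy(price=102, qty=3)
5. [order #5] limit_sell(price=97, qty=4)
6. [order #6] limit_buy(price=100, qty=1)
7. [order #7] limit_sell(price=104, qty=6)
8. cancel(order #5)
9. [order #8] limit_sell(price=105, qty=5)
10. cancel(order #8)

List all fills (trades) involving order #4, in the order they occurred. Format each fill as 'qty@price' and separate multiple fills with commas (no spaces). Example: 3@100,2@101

Answer: 3@98

Derivation:
After op 1 [order #1] limit_buy(price=96, qty=5): fills=none; bids=[#1:5@96] asks=[-]
After op 2 [order #2] limit_sell(price=98, qty=6): fills=none; bids=[#1:5@96] asks=[#2:6@98]
After op 3 [order #3] limit_sell(price=103, qty=5): fills=none; bids=[#1:5@96] asks=[#2:6@98 #3:5@103]
After op 4 [order #4] limit_buy(price=102, qty=3): fills=#4x#2:3@98; bids=[#1:5@96] asks=[#2:3@98 #3:5@103]
After op 5 [order #5] limit_sell(price=97, qty=4): fills=none; bids=[#1:5@96] asks=[#5:4@97 #2:3@98 #3:5@103]
After op 6 [order #6] limit_buy(price=100, qty=1): fills=#6x#5:1@97; bids=[#1:5@96] asks=[#5:3@97 #2:3@98 #3:5@103]
After op 7 [order #7] limit_sell(price=104, qty=6): fills=none; bids=[#1:5@96] asks=[#5:3@97 #2:3@98 #3:5@103 #7:6@104]
After op 8 cancel(order #5): fills=none; bids=[#1:5@96] asks=[#2:3@98 #3:5@103 #7:6@104]
After op 9 [order #8] limit_sell(price=105, qty=5): fills=none; bids=[#1:5@96] asks=[#2:3@98 #3:5@103 #7:6@104 #8:5@105]
After op 10 cancel(order #8): fills=none; bids=[#1:5@96] asks=[#2:3@98 #3:5@103 #7:6@104]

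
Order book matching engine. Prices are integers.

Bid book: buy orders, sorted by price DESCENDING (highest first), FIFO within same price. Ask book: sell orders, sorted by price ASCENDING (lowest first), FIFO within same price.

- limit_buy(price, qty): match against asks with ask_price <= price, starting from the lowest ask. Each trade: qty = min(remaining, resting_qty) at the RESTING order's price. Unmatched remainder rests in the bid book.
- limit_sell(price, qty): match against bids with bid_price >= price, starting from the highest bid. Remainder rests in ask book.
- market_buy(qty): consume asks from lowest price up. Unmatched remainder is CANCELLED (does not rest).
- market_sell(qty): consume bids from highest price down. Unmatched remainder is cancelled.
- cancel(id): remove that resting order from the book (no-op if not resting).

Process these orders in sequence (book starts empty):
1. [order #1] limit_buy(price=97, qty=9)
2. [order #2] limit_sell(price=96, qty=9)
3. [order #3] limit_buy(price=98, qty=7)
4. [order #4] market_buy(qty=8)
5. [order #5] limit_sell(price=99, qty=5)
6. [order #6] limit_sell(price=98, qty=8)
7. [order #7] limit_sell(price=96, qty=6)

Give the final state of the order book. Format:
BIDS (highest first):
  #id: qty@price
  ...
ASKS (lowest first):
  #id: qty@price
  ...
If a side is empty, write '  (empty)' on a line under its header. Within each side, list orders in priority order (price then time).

After op 1 [order #1] limit_buy(price=97, qty=9): fills=none; bids=[#1:9@97] asks=[-]
After op 2 [order #2] limit_sell(price=96, qty=9): fills=#1x#2:9@97; bids=[-] asks=[-]
After op 3 [order #3] limit_buy(price=98, qty=7): fills=none; bids=[#3:7@98] asks=[-]
After op 4 [order #4] market_buy(qty=8): fills=none; bids=[#3:7@98] asks=[-]
After op 5 [order #5] limit_sell(price=99, qty=5): fills=none; bids=[#3:7@98] asks=[#5:5@99]
After op 6 [order #6] limit_sell(price=98, qty=8): fills=#3x#6:7@98; bids=[-] asks=[#6:1@98 #5:5@99]
After op 7 [order #7] limit_sell(price=96, qty=6): fills=none; bids=[-] asks=[#7:6@96 #6:1@98 #5:5@99]

Answer: BIDS (highest first):
  (empty)
ASKS (lowest first):
  #7: 6@96
  #6: 1@98
  #5: 5@99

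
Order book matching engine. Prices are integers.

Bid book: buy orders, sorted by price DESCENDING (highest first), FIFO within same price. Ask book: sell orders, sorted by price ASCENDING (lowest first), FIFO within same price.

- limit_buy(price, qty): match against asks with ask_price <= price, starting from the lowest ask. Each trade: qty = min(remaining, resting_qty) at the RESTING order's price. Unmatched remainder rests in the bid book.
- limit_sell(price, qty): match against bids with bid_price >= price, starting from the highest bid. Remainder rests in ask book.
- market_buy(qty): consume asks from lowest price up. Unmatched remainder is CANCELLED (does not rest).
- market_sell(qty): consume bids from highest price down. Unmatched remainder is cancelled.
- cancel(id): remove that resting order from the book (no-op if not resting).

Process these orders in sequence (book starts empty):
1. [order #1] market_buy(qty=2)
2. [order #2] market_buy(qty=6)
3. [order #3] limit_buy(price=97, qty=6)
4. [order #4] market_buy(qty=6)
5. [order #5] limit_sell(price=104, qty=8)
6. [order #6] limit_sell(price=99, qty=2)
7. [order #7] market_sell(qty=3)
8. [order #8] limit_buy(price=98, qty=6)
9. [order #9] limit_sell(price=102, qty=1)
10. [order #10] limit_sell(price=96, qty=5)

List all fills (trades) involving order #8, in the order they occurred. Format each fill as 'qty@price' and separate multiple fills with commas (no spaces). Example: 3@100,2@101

Answer: 5@98

Derivation:
After op 1 [order #1] market_buy(qty=2): fills=none; bids=[-] asks=[-]
After op 2 [order #2] market_buy(qty=6): fills=none; bids=[-] asks=[-]
After op 3 [order #3] limit_buy(price=97, qty=6): fills=none; bids=[#3:6@97] asks=[-]
After op 4 [order #4] market_buy(qty=6): fills=none; bids=[#3:6@97] asks=[-]
After op 5 [order #5] limit_sell(price=104, qty=8): fills=none; bids=[#3:6@97] asks=[#5:8@104]
After op 6 [order #6] limit_sell(price=99, qty=2): fills=none; bids=[#3:6@97] asks=[#6:2@99 #5:8@104]
After op 7 [order #7] market_sell(qty=3): fills=#3x#7:3@97; bids=[#3:3@97] asks=[#6:2@99 #5:8@104]
After op 8 [order #8] limit_buy(price=98, qty=6): fills=none; bids=[#8:6@98 #3:3@97] asks=[#6:2@99 #5:8@104]
After op 9 [order #9] limit_sell(price=102, qty=1): fills=none; bids=[#8:6@98 #3:3@97] asks=[#6:2@99 #9:1@102 #5:8@104]
After op 10 [order #10] limit_sell(price=96, qty=5): fills=#8x#10:5@98; bids=[#8:1@98 #3:3@97] asks=[#6:2@99 #9:1@102 #5:8@104]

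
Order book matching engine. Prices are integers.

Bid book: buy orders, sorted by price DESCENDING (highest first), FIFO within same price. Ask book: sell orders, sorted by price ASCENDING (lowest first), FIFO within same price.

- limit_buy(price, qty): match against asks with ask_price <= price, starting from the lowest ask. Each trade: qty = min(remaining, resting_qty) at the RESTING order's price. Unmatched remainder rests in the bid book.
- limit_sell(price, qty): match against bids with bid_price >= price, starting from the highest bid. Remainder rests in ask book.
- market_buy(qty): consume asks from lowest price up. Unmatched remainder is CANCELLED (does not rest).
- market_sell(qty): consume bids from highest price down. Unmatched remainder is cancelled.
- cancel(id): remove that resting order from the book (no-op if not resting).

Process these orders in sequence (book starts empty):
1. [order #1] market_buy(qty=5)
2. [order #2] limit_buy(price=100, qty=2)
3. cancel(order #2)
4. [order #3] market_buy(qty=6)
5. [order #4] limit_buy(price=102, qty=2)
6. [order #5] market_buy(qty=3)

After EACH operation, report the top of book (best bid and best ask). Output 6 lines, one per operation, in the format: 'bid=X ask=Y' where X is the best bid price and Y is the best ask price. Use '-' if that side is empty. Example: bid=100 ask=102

Answer: bid=- ask=-
bid=100 ask=-
bid=- ask=-
bid=- ask=-
bid=102 ask=-
bid=102 ask=-

Derivation:
After op 1 [order #1] market_buy(qty=5): fills=none; bids=[-] asks=[-]
After op 2 [order #2] limit_buy(price=100, qty=2): fills=none; bids=[#2:2@100] asks=[-]
After op 3 cancel(order #2): fills=none; bids=[-] asks=[-]
After op 4 [order #3] market_buy(qty=6): fills=none; bids=[-] asks=[-]
After op 5 [order #4] limit_buy(price=102, qty=2): fills=none; bids=[#4:2@102] asks=[-]
After op 6 [order #5] market_buy(qty=3): fills=none; bids=[#4:2@102] asks=[-]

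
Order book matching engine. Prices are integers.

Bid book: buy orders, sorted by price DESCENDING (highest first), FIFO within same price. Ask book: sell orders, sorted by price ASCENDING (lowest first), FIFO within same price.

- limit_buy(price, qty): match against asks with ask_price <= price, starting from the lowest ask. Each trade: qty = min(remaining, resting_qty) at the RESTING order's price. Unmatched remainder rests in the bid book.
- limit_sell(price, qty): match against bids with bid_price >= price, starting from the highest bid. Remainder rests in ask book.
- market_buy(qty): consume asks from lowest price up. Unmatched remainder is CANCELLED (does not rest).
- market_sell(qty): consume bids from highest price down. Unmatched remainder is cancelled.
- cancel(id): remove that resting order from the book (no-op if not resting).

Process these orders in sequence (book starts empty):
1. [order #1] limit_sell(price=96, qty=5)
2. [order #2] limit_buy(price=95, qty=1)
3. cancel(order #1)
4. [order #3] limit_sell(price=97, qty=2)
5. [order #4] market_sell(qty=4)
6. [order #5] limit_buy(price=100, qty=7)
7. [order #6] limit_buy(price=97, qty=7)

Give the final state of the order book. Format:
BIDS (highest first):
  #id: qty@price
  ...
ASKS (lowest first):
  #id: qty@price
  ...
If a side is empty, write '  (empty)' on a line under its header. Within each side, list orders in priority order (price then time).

Answer: BIDS (highest first):
  #5: 5@100
  #6: 7@97
ASKS (lowest first):
  (empty)

Derivation:
After op 1 [order #1] limit_sell(price=96, qty=5): fills=none; bids=[-] asks=[#1:5@96]
After op 2 [order #2] limit_buy(price=95, qty=1): fills=none; bids=[#2:1@95] asks=[#1:5@96]
After op 3 cancel(order #1): fills=none; bids=[#2:1@95] asks=[-]
After op 4 [order #3] limit_sell(price=97, qty=2): fills=none; bids=[#2:1@95] asks=[#3:2@97]
After op 5 [order #4] market_sell(qty=4): fills=#2x#4:1@95; bids=[-] asks=[#3:2@97]
After op 6 [order #5] limit_buy(price=100, qty=7): fills=#5x#3:2@97; bids=[#5:5@100] asks=[-]
After op 7 [order #6] limit_buy(price=97, qty=7): fills=none; bids=[#5:5@100 #6:7@97] asks=[-]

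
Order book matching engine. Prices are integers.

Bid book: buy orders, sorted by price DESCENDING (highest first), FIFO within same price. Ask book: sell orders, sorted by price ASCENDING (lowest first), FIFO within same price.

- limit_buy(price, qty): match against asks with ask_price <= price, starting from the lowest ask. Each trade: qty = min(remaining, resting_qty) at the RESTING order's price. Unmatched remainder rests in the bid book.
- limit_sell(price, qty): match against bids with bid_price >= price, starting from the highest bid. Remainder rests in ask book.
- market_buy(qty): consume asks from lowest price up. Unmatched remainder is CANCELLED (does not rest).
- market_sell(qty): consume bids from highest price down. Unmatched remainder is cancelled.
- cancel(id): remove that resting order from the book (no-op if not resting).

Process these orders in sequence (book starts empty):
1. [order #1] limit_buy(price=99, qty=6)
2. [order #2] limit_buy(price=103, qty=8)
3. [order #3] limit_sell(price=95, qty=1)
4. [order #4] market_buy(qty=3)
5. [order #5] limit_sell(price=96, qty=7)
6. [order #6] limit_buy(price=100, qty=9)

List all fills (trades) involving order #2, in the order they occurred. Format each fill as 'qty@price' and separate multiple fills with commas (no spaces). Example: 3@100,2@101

Answer: 1@103,7@103

Derivation:
After op 1 [order #1] limit_buy(price=99, qty=6): fills=none; bids=[#1:6@99] asks=[-]
After op 2 [order #2] limit_buy(price=103, qty=8): fills=none; bids=[#2:8@103 #1:6@99] asks=[-]
After op 3 [order #3] limit_sell(price=95, qty=1): fills=#2x#3:1@103; bids=[#2:7@103 #1:6@99] asks=[-]
After op 4 [order #4] market_buy(qty=3): fills=none; bids=[#2:7@103 #1:6@99] asks=[-]
After op 5 [order #5] limit_sell(price=96, qty=7): fills=#2x#5:7@103; bids=[#1:6@99] asks=[-]
After op 6 [order #6] limit_buy(price=100, qty=9): fills=none; bids=[#6:9@100 #1:6@99] asks=[-]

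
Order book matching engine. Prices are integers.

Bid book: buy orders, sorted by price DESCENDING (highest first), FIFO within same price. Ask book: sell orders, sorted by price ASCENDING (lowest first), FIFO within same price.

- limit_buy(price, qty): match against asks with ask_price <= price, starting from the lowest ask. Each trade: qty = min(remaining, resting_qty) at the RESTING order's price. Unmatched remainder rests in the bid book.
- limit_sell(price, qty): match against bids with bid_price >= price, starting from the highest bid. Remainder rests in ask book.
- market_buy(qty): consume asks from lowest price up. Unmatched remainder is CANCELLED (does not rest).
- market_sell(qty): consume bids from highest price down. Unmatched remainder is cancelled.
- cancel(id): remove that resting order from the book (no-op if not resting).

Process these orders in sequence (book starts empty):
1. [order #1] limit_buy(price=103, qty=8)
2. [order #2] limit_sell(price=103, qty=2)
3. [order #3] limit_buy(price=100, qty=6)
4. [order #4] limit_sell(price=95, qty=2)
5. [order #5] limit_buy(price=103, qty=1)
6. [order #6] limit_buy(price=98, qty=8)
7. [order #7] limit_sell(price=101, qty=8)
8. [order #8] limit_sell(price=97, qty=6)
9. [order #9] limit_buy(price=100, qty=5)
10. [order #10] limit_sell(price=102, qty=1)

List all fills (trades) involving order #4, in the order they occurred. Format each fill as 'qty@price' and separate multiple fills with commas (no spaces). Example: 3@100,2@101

After op 1 [order #1] limit_buy(price=103, qty=8): fills=none; bids=[#1:8@103] asks=[-]
After op 2 [order #2] limit_sell(price=103, qty=2): fills=#1x#2:2@103; bids=[#1:6@103] asks=[-]
After op 3 [order #3] limit_buy(price=100, qty=6): fills=none; bids=[#1:6@103 #3:6@100] asks=[-]
After op 4 [order #4] limit_sell(price=95, qty=2): fills=#1x#4:2@103; bids=[#1:4@103 #3:6@100] asks=[-]
After op 5 [order #5] limit_buy(price=103, qty=1): fills=none; bids=[#1:4@103 #5:1@103 #3:6@100] asks=[-]
After op 6 [order #6] limit_buy(price=98, qty=8): fills=none; bids=[#1:4@103 #5:1@103 #3:6@100 #6:8@98] asks=[-]
After op 7 [order #7] limit_sell(price=101, qty=8): fills=#1x#7:4@103 #5x#7:1@103; bids=[#3:6@100 #6:8@98] asks=[#7:3@101]
After op 8 [order #8] limit_sell(price=97, qty=6): fills=#3x#8:6@100; bids=[#6:8@98] asks=[#7:3@101]
After op 9 [order #9] limit_buy(price=100, qty=5): fills=none; bids=[#9:5@100 #6:8@98] asks=[#7:3@101]
After op 10 [order #10] limit_sell(price=102, qty=1): fills=none; bids=[#9:5@100 #6:8@98] asks=[#7:3@101 #10:1@102]

Answer: 2@103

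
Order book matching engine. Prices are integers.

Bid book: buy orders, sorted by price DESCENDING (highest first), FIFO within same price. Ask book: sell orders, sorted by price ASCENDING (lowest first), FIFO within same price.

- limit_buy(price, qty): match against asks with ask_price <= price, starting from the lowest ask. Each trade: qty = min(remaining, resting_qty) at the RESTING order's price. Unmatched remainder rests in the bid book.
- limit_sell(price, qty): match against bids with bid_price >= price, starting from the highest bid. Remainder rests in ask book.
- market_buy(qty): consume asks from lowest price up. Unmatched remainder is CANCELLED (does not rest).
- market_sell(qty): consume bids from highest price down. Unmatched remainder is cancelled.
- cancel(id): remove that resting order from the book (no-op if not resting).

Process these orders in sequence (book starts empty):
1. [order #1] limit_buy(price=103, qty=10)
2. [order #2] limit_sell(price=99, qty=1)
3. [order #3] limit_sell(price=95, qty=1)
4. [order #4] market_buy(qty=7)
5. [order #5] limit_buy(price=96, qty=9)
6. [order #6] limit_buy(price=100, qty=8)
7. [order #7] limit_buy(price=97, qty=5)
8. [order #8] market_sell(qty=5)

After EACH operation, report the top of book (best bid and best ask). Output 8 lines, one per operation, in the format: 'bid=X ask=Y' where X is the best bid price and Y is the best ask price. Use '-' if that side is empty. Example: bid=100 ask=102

Answer: bid=103 ask=-
bid=103 ask=-
bid=103 ask=-
bid=103 ask=-
bid=103 ask=-
bid=103 ask=-
bid=103 ask=-
bid=103 ask=-

Derivation:
After op 1 [order #1] limit_buy(price=103, qty=10): fills=none; bids=[#1:10@103] asks=[-]
After op 2 [order #2] limit_sell(price=99, qty=1): fills=#1x#2:1@103; bids=[#1:9@103] asks=[-]
After op 3 [order #3] limit_sell(price=95, qty=1): fills=#1x#3:1@103; bids=[#1:8@103] asks=[-]
After op 4 [order #4] market_buy(qty=7): fills=none; bids=[#1:8@103] asks=[-]
After op 5 [order #5] limit_buy(price=96, qty=9): fills=none; bids=[#1:8@103 #5:9@96] asks=[-]
After op 6 [order #6] limit_buy(price=100, qty=8): fills=none; bids=[#1:8@103 #6:8@100 #5:9@96] asks=[-]
After op 7 [order #7] limit_buy(price=97, qty=5): fills=none; bids=[#1:8@103 #6:8@100 #7:5@97 #5:9@96] asks=[-]
After op 8 [order #8] market_sell(qty=5): fills=#1x#8:5@103; bids=[#1:3@103 #6:8@100 #7:5@97 #5:9@96] asks=[-]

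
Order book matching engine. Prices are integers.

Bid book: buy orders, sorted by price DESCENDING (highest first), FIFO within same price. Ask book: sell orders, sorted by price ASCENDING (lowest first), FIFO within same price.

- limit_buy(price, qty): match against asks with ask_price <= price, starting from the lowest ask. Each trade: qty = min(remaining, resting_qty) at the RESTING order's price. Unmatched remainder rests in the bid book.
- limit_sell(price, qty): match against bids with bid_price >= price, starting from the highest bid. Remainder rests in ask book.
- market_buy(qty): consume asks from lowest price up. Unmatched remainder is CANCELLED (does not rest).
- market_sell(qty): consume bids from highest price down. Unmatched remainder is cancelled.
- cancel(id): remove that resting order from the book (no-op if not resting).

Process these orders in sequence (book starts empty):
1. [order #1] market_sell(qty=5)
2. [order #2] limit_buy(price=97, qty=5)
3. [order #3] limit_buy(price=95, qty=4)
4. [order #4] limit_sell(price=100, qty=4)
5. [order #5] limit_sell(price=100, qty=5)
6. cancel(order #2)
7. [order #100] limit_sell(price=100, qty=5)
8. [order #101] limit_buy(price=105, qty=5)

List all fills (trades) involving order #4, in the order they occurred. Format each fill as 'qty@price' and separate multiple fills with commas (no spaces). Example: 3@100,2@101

After op 1 [order #1] market_sell(qty=5): fills=none; bids=[-] asks=[-]
After op 2 [order #2] limit_buy(price=97, qty=5): fills=none; bids=[#2:5@97] asks=[-]
After op 3 [order #3] limit_buy(price=95, qty=4): fills=none; bids=[#2:5@97 #3:4@95] asks=[-]
After op 4 [order #4] limit_sell(price=100, qty=4): fills=none; bids=[#2:5@97 #3:4@95] asks=[#4:4@100]
After op 5 [order #5] limit_sell(price=100, qty=5): fills=none; bids=[#2:5@97 #3:4@95] asks=[#4:4@100 #5:5@100]
After op 6 cancel(order #2): fills=none; bids=[#3:4@95] asks=[#4:4@100 #5:5@100]
After op 7 [order #100] limit_sell(price=100, qty=5): fills=none; bids=[#3:4@95] asks=[#4:4@100 #5:5@100 #100:5@100]
After op 8 [order #101] limit_buy(price=105, qty=5): fills=#101x#4:4@100 #101x#5:1@100; bids=[#3:4@95] asks=[#5:4@100 #100:5@100]

Answer: 4@100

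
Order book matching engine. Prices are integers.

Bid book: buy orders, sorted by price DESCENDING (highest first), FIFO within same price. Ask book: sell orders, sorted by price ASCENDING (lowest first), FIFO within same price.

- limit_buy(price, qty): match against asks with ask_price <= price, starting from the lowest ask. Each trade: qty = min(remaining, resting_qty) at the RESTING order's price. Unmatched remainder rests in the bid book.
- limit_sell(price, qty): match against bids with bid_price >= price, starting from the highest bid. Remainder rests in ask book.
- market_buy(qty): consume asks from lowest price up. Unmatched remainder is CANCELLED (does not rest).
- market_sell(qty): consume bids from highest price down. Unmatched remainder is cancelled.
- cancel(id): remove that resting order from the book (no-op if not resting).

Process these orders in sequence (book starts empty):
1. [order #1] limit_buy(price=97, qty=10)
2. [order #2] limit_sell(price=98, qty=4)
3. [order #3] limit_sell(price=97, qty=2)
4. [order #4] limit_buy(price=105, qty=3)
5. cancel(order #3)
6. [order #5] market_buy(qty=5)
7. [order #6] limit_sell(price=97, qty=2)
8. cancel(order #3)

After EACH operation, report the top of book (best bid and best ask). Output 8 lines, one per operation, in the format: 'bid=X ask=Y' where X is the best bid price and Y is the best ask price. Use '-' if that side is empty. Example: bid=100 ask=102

Answer: bid=97 ask=-
bid=97 ask=98
bid=97 ask=98
bid=97 ask=98
bid=97 ask=98
bid=97 ask=-
bid=97 ask=-
bid=97 ask=-

Derivation:
After op 1 [order #1] limit_buy(price=97, qty=10): fills=none; bids=[#1:10@97] asks=[-]
After op 2 [order #2] limit_sell(price=98, qty=4): fills=none; bids=[#1:10@97] asks=[#2:4@98]
After op 3 [order #3] limit_sell(price=97, qty=2): fills=#1x#3:2@97; bids=[#1:8@97] asks=[#2:4@98]
After op 4 [order #4] limit_buy(price=105, qty=3): fills=#4x#2:3@98; bids=[#1:8@97] asks=[#2:1@98]
After op 5 cancel(order #3): fills=none; bids=[#1:8@97] asks=[#2:1@98]
After op 6 [order #5] market_buy(qty=5): fills=#5x#2:1@98; bids=[#1:8@97] asks=[-]
After op 7 [order #6] limit_sell(price=97, qty=2): fills=#1x#6:2@97; bids=[#1:6@97] asks=[-]
After op 8 cancel(order #3): fills=none; bids=[#1:6@97] asks=[-]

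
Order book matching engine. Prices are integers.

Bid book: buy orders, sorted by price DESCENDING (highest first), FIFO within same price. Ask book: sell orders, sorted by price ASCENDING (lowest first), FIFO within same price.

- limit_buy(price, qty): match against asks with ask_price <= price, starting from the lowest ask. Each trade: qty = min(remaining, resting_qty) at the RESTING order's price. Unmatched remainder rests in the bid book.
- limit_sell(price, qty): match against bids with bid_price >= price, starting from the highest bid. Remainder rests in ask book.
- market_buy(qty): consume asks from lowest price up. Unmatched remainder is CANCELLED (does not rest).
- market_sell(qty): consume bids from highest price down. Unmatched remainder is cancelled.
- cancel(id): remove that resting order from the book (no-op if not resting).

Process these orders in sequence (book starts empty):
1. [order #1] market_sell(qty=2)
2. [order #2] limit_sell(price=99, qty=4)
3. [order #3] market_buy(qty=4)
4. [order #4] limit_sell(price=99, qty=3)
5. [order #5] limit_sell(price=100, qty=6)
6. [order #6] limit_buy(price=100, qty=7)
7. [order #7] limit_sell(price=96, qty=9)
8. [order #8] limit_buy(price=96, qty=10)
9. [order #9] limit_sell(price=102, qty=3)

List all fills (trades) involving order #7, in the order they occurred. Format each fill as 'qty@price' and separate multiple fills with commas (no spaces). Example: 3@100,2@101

Answer: 9@96

Derivation:
After op 1 [order #1] market_sell(qty=2): fills=none; bids=[-] asks=[-]
After op 2 [order #2] limit_sell(price=99, qty=4): fills=none; bids=[-] asks=[#2:4@99]
After op 3 [order #3] market_buy(qty=4): fills=#3x#2:4@99; bids=[-] asks=[-]
After op 4 [order #4] limit_sell(price=99, qty=3): fills=none; bids=[-] asks=[#4:3@99]
After op 5 [order #5] limit_sell(price=100, qty=6): fills=none; bids=[-] asks=[#4:3@99 #5:6@100]
After op 6 [order #6] limit_buy(price=100, qty=7): fills=#6x#4:3@99 #6x#5:4@100; bids=[-] asks=[#5:2@100]
After op 7 [order #7] limit_sell(price=96, qty=9): fills=none; bids=[-] asks=[#7:9@96 #5:2@100]
After op 8 [order #8] limit_buy(price=96, qty=10): fills=#8x#7:9@96; bids=[#8:1@96] asks=[#5:2@100]
After op 9 [order #9] limit_sell(price=102, qty=3): fills=none; bids=[#8:1@96] asks=[#5:2@100 #9:3@102]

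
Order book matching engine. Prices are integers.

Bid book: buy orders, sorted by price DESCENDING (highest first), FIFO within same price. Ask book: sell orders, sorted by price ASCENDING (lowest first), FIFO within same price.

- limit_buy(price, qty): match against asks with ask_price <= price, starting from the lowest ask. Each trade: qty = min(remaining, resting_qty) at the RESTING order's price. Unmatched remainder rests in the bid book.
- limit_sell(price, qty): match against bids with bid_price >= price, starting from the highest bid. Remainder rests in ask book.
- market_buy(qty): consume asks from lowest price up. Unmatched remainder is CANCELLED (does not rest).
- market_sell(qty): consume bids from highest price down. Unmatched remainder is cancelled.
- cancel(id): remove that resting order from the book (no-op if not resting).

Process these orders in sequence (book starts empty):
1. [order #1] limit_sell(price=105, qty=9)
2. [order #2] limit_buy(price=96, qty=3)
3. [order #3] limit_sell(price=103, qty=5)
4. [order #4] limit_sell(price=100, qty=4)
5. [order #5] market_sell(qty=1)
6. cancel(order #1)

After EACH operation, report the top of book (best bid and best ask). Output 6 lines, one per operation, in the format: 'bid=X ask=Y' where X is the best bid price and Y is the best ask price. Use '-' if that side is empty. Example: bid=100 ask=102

After op 1 [order #1] limit_sell(price=105, qty=9): fills=none; bids=[-] asks=[#1:9@105]
After op 2 [order #2] limit_buy(price=96, qty=3): fills=none; bids=[#2:3@96] asks=[#1:9@105]
After op 3 [order #3] limit_sell(price=103, qty=5): fills=none; bids=[#2:3@96] asks=[#3:5@103 #1:9@105]
After op 4 [order #4] limit_sell(price=100, qty=4): fills=none; bids=[#2:3@96] asks=[#4:4@100 #3:5@103 #1:9@105]
After op 5 [order #5] market_sell(qty=1): fills=#2x#5:1@96; bids=[#2:2@96] asks=[#4:4@100 #3:5@103 #1:9@105]
After op 6 cancel(order #1): fills=none; bids=[#2:2@96] asks=[#4:4@100 #3:5@103]

Answer: bid=- ask=105
bid=96 ask=105
bid=96 ask=103
bid=96 ask=100
bid=96 ask=100
bid=96 ask=100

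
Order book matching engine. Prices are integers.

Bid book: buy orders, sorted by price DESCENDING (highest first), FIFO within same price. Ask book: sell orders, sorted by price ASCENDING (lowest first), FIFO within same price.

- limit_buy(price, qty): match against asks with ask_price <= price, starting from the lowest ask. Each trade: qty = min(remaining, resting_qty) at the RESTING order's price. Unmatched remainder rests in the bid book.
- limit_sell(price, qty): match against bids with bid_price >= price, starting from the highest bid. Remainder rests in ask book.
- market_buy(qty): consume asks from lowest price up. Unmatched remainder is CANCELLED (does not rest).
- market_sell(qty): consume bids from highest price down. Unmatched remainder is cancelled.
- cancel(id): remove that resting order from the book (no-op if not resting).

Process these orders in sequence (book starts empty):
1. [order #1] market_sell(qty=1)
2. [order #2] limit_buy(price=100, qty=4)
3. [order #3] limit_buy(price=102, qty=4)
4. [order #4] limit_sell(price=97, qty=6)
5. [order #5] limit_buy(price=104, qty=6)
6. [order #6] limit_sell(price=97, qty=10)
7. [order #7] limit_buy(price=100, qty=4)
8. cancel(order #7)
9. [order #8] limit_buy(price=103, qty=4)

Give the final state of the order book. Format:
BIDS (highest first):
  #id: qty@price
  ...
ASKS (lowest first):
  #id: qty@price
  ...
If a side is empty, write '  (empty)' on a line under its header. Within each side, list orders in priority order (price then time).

After op 1 [order #1] market_sell(qty=1): fills=none; bids=[-] asks=[-]
After op 2 [order #2] limit_buy(price=100, qty=4): fills=none; bids=[#2:4@100] asks=[-]
After op 3 [order #3] limit_buy(price=102, qty=4): fills=none; bids=[#3:4@102 #2:4@100] asks=[-]
After op 4 [order #4] limit_sell(price=97, qty=6): fills=#3x#4:4@102 #2x#4:2@100; bids=[#2:2@100] asks=[-]
After op 5 [order #5] limit_buy(price=104, qty=6): fills=none; bids=[#5:6@104 #2:2@100] asks=[-]
After op 6 [order #6] limit_sell(price=97, qty=10): fills=#5x#6:6@104 #2x#6:2@100; bids=[-] asks=[#6:2@97]
After op 7 [order #7] limit_buy(price=100, qty=4): fills=#7x#6:2@97; bids=[#7:2@100] asks=[-]
After op 8 cancel(order #7): fills=none; bids=[-] asks=[-]
After op 9 [order #8] limit_buy(price=103, qty=4): fills=none; bids=[#8:4@103] asks=[-]

Answer: BIDS (highest first):
  #8: 4@103
ASKS (lowest first):
  (empty)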